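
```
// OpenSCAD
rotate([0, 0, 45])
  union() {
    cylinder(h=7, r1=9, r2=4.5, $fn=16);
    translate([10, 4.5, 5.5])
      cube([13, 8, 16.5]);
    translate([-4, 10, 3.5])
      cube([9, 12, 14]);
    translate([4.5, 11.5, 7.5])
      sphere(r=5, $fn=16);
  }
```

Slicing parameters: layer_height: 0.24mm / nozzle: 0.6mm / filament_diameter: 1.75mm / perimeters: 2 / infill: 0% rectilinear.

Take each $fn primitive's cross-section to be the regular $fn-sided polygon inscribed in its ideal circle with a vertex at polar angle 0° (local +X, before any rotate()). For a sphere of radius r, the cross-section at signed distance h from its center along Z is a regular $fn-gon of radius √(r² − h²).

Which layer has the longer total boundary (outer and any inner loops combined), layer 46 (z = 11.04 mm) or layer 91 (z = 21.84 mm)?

layer 46 (z = 11.04 mm)

Layer 46 (z = 11.04): the cone does not reach this height (z outside [0, 7]); the cube at (10, 4.5) is present — its section is the full 13×8 rectangle (perimeter 42.00 mm); the 9×12 cube at (-4, 10) contributes its full rectangle (perimeter 42.00 mm); the r=5 sphere at (4.5, 11.5) contributes a regular 16-gon of circumradius √(5²−3.54²) = 3.531 (perimeter = 2·16·3.531·sin(180°/16) = 22.04 mm); Taking the union: the regions partially overlap (shared area 17.10 mm²), so the edge portions inside another operand are dropped and the merged outline is re-measured after clipping — boundary = 89.87 mm; (whole slice rotated 45° about Z — lengths, areas and connectivity unchanged). So its perimeter = 89.87 mm. Layer 91 (z = 21.84): the cone is absent (z outside [0, 7]); the 13×8 cube at (10, 4.5) contributes its full rectangle (perimeter 42.00 mm); the cube at (-4, 10) does not reach this height (z outside [3.5, 17.5]); the sphere at (4.5, 11.5) is not intersected at this z (|z−center|=14.340 > r=5); Combining (union): only the 13×8 cube at (10, 4.5) is present, so the union is just that shape — boundary = 42.00 mm; (rotated 45° about Z; rotation is an isometry so areas/perimeters/island counts are preserved). So its perimeter = 42.00 mm. Layer 46 is larger (89.87 vs 42.00 mm).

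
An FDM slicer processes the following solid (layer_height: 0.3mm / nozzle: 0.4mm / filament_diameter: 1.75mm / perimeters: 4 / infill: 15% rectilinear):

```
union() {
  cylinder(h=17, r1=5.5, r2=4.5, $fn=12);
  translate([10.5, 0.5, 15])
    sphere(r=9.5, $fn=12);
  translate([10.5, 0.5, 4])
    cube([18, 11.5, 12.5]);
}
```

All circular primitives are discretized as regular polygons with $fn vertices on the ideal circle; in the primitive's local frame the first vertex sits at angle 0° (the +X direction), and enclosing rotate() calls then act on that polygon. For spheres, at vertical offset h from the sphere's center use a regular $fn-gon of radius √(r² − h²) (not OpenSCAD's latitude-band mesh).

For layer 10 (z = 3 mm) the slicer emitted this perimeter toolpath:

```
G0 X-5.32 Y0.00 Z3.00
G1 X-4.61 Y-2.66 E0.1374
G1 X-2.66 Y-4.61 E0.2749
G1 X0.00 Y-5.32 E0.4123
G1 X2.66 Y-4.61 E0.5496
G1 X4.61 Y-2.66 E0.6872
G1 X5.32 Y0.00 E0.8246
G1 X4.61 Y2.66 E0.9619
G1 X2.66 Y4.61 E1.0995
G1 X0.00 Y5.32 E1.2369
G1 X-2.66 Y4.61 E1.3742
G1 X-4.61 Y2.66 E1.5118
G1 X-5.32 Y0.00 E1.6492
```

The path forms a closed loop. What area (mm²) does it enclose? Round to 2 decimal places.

84.96 mm²

Apply the shoelace formula to the sequence of (X, Y) vertices; enclosed area = 84.96 mm².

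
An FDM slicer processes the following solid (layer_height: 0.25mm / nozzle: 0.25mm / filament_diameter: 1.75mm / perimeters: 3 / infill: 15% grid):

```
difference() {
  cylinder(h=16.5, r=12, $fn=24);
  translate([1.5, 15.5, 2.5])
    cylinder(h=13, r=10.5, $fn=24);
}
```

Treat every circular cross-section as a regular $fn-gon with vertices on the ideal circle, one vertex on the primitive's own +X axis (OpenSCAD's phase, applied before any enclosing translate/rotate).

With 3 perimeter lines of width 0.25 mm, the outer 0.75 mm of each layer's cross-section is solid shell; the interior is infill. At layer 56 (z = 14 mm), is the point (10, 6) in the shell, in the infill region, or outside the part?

At z = 14 mm: the r=12 cylinder gives a regular 24-gon of circumradius 12 (constant along its height); the r=10.5 cylinder at (1.5, 15.5) gives a regular 24-gon of circumradius 10.5 (constant along its height); Subtracting the remaining from the first: starting from the r=12 cylinder, the r=10.5 cylinder at (1.5, 15.5) partially overlaps it — only the 75.10 mm² overlap (of its 342.42 mm²) is removed, clipping the outline — 1 connected region. Overall, the cross-section is a single solid region. The nearest boundary edge runs (8.85, 8.02)→(10.39, 6.00); distance from the point to it = 0.31 mm. The point is inside the cross-section, 0.31 mm from the nearest boundary — within the 0.75 mm shell band (3 × 0.25).

shell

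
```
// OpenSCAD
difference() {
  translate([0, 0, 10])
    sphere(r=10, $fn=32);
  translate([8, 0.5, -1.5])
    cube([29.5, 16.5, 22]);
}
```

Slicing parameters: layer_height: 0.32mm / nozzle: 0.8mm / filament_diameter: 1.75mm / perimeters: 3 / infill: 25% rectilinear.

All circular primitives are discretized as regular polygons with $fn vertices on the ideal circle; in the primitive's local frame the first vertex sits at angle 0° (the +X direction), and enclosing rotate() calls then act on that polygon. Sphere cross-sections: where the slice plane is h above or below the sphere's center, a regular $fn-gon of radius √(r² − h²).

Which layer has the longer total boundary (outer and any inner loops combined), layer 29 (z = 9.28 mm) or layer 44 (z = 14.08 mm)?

Layer 29 (z = 9.28): the sphere: section is a regular 32-gon, circumradius = √(r²−h²) = √(10²−0.72²) = 9.974 (perimeter = 2·32·9.974·sin(180°/32) = 62.57 mm); the cube at (8, 0.5) (footprint 29.5×16.5) is included at this height (perimeter 92.00 mm); Subtracting the remaining from the first: starting from the r=10 sphere, the 29.5×16.5 cube at (8, 0.5) partially overlaps it — only the 6.84 mm² overlap (of its 486.75 mm²) is removed, clipping the outline — boundary = 64.07 mm. So its perimeter = 64.07 mm. Layer 44 (z = 14.08): the sphere: section is a regular 32-gon, circumradius = √(r²−h²) = √(10²−4.08²) = 9.130 (perimeter = 2·32·9.130·sin(180°/32) = 57.27 mm); the 29.5×16.5 cube at (8, 0.5) contributes its full rectangle (perimeter 92.00 mm); Taking the first minus the rest: starting from the r=10 sphere, the 29.5×16.5 cube at (8, 0.5) partially overlaps it — only the 2.67 mm² overlap (of its 486.75 mm²) is removed, clipping the outline — boundary = 58.16 mm. So its perimeter = 58.16 mm. Layer 29 is larger (64.07 vs 58.16 mm).

layer 29 (z = 9.28 mm)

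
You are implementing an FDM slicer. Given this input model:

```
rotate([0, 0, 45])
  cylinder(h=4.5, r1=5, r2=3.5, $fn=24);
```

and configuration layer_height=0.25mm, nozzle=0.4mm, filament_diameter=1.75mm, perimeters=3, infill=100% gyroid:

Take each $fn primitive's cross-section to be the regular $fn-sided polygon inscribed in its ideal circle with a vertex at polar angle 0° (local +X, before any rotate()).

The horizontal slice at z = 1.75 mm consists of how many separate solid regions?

1

At z = 1.75 mm: the cone (r1=5→r2=3.5) has section circumradius 4.417 here — a regular 24-gon; (whole slice rotated 45° about Z — lengths, areas and connectivity unchanged). The result has 1 disconnected region.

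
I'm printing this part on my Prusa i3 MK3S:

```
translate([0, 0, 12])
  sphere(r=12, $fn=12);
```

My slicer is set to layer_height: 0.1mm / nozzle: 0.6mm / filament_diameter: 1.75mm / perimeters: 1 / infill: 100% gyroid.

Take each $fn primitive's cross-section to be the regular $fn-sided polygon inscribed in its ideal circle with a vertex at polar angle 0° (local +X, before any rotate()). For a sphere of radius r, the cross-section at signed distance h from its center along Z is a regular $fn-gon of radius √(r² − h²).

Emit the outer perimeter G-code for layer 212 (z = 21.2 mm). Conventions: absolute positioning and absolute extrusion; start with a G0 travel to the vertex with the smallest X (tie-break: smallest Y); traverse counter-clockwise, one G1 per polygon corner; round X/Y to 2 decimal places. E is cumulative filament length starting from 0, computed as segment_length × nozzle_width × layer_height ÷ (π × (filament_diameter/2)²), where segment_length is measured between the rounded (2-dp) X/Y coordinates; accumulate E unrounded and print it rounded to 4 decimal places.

G0 X-7.70 Y0.00 Z21.20
G1 X-6.67 Y-3.85 E0.0994
G1 X-3.85 Y-6.67 E0.1989
G1 X0.00 Y-7.70 E0.2983
G1 X3.85 Y-6.67 E0.3977
G1 X6.67 Y-3.85 E0.4972
G1 X7.70 Y0.00 E0.5966
G1 X6.67 Y3.85 E0.6960
G1 X3.85 Y6.67 E0.7955
G1 X0.00 Y7.70 E0.8949
G1 X-3.85 Y6.67 E0.9944
G1 X-6.67 Y3.85 E1.0938
G1 X-7.70 Y0.00 E1.1933

At z = 21.2 mm: the r=12 sphere contributes a regular 12-gon of circumradius √(12²−9.2²) = 7.705. The outline is a single polygon with 12 vertices. Extrusion per mm of travel: 0.6 × 0.1 / (π × 0.875²) = 0.024945. Accumulating E over each segment gives final E = 1.1933.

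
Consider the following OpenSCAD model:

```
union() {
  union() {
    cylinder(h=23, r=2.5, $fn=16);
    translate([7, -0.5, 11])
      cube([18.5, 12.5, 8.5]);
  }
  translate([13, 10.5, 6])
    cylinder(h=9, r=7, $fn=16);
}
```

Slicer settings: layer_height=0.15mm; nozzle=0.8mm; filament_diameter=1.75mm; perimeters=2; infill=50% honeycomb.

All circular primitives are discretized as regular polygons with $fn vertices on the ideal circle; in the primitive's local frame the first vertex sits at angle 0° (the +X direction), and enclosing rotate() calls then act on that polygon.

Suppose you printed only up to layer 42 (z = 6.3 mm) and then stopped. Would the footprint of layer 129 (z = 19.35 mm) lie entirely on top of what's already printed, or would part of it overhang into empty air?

part overhangs

Compare the two slices. At z = 6.3: the r=2.5 cylinder gives a regular 16-gon of circumradius 2.5 (constant along its height) (area = (16/2)·2.500²·sin(360°/16) = 19.13 mm²); the cube at (7, -0.5) is absent (z outside [11, 19.5]); Merging all regions: only the r=2.5 cylinder is present, so the union is just that shape — area = 19.13 mm²; the r=7 cylinder at (13, 10.5) contributes a regular 16-gon of circumradius 7 (area = (16/2)·7.000²·sin(360°/16) = 150.01 mm²); Taking the union: the 2 present regions are separate (no shared area or edge), so areas and boundary lengths simply add and each stays a separate island — area = 169.15 mm². At z = 19.35: the r=2.5 cylinder gives a regular 16-gon of circumradius 2.5 (constant along its height) (area = (16/2)·2.500²·sin(360°/16) = 19.13 mm²); the 18.5×12.5 cube at (7, -0.5) contributes its full rectangle (area 231.25 mm²); Combining (union): the 2 present regions are separate (no shared area or edge), so areas and boundary lengths simply add and each stays a separate island — area = 250.38 mm²; the cylinder at (13, 10.5) does not reach this height (z outside [6, 15]); Combining (union): only that combined region is present, so the union is just that shape — area = 250.38 mm². Checking containment: at z = 19.35 the cross-section extends beyond the z = 6.3 cross-section by about 139.10 mm².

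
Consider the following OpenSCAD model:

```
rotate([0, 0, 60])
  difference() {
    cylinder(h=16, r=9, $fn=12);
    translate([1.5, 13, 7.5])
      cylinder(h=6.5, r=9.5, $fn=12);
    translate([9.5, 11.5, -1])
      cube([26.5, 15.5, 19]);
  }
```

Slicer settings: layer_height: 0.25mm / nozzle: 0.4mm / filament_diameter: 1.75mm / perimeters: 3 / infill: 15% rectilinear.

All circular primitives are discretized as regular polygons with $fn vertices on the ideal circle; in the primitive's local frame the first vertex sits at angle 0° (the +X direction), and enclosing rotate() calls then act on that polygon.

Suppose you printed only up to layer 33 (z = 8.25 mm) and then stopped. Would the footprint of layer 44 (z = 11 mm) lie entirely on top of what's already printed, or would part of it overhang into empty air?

Compare the two slices. At z = 8.25: the cylinder: section is a regular 12-gon, circumradius r=9 (area = (12/2)·9.000²·sin(360°/12) = 243.00 mm²); the r=9.5 cylinder at (1.5, 13) gives a regular 12-gon of circumradius 9.5 (constant along its height) (area = (12/2)·9.500²·sin(360°/12) = 270.75 mm²); the cube at (9.5, 11.5) is present — its section is the full 26.5×15.5 rectangle (area 410.75 mm²); Taking the first minus the rest: starting from the r=9 cylinder (243.00 mm²), the r=9.5 cylinder at (1.5, 13) partially overlaps it — only the 42.83 mm² overlap (of its 270.75 mm²) is removed, clipping the outline; the 26.5×15.5 cube at (9.5, 11.5) misses the remaining region (no effect) — area = 200.17 mm²; (whole slice rotated 60° about Z — lengths, areas and connectivity unchanged). At z = 11: the r=9 cylinder gives a regular 12-gon of circumradius 9 (constant along its height) (area = (12/2)·9.000²·sin(360°/12) = 243.00 mm²); the r=9.5 cylinder at (1.5, 13) contributes a regular 12-gon of circumradius 9.5 (area = (12/2)·9.500²·sin(360°/12) = 270.75 mm²); the cube at (9.5, 11.5) is present — its section is the full 26.5×15.5 rectangle (area 410.75 mm²); Taking the first minus the rest: starting from the r=9 cylinder (243.00 mm²), the r=9.5 cylinder at (1.5, 13) partially overlaps it — only the 42.83 mm² overlap (of its 270.75 mm²) is removed, clipping the outline; the 26.5×15.5 cube at (9.5, 11.5) misses the remaining region (no effect) — area = 200.17 mm²; (rotated 60° about Z; rotation is an isometry so areas/perimeters/island counts are preserved). Checking containment: the cross-section at z = 11 is a subset of the cross-section at z = 8.25.

entirely on top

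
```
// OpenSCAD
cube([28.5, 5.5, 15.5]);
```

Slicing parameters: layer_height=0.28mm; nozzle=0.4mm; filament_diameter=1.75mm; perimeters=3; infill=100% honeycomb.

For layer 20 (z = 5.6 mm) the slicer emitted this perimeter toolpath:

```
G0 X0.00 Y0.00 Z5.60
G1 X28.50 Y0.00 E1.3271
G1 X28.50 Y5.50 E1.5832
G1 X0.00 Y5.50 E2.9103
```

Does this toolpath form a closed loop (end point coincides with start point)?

no

Start point (G0): (0.00, 0.00). End point (last G1): the path does not return to the start — open.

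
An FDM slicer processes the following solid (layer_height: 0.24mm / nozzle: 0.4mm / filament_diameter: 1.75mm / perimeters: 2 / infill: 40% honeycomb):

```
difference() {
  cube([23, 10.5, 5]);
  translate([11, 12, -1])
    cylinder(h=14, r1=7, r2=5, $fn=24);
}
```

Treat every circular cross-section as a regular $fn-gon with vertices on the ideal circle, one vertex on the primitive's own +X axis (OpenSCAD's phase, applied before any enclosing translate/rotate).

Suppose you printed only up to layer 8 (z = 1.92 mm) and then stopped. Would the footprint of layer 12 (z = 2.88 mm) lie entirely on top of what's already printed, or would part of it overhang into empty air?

Compare the two slices. At z = 1.92: the cube is present — its section is the full 23×10.5 rectangle (area 241.50 mm²); the cone at (11, 12) (r1=7→r2=5) has section circumradius 6.583 here — a regular 24-gon (area = (24/2)·6.583²·sin(360°/24) = 134.59 mm²); After the difference (first − rest): starting from the 23×10.5 cube (241.50 mm²), the cone at (11, 12) partially overlaps it — only the 47.84 mm² overlap (of its 134.59 mm²) is removed, clipping the outline — area = 193.66 mm². At z = 2.88: the cube (footprint 23×10.5) is included at this height (area 241.50 mm²); the cone at (11, 12) (r1=7→r2=5) has section circumradius 6.446 here — a regular 24-gon (area = (24/2)·6.446²·sin(360°/24) = 129.04 mm²); Taking the first minus the rest: starting from the 23×10.5 cube (241.50 mm²), the cone at (11, 12) partially overlaps it — only the 45.48 mm² overlap (of its 129.04 mm²) is removed, clipping the outline — area = 196.02 mm². Checking containment: at z = 2.88 the cross-section extends beyond the z = 1.92 cross-section by about 2.36 mm².

part overhangs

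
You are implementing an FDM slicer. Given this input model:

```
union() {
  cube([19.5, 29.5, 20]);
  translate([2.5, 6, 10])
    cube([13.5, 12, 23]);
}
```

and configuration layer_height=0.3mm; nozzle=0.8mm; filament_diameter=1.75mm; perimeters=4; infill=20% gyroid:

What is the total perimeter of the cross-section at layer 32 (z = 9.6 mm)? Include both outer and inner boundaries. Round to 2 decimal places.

At z = 9.6 mm: the cube (footprint 19.5×29.5) is included at this height (perimeter 98.00 mm); the cube at (2.5, 6) does not reach this height (z outside [10, 33]); Taking the union: only the 19.5×29.5 cube is present, so the union is just that shape — boundary = 98.00 mm. Overall, the cross-section is a single solid region. Total boundary length (outer) = 98.00 mm.

98.00 mm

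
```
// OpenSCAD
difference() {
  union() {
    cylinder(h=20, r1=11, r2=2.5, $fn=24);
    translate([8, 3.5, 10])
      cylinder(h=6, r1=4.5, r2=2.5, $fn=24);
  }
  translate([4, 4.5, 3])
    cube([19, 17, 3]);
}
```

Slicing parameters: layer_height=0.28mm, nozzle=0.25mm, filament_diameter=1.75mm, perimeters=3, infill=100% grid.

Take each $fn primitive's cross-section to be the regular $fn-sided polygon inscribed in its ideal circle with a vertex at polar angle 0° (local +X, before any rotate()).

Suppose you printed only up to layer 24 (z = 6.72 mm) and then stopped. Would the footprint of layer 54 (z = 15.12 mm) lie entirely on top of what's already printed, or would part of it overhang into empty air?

Compare the two slices. At z = 6.72: the cone contributes a regular 24-gon of circumradius 8.144 (interpolated between r1=11 and r2=2.5 at t=0.336) (area = (24/2)·8.144²·sin(360°/24) = 205.99 mm²); the cone at (8, 3.5) does not reach this height (z outside [10, 16]); Combining (union): only the cone is present, so the union is just that shape — area = 205.99 mm²; the cube at (4, 4.5) is not intersected at this z (z outside [3, 6]); Taking the first minus the rest: none of the subtracted shapes is present at this height, so the result so far is unchanged — area = 205.99 mm². At z = 15.12: the cone (r1=11→r2=2.5) has section circumradius 4.574 here — a regular 24-gon (area = (24/2)·4.574²·sin(360°/24) = 64.98 mm²); the cone at (8, 3.5) (r1=4.5→r2=2.5) has section circumradius 2.793 here — a regular 24-gon (area = (24/2)·2.793²·sin(360°/24) = 24.23 mm²); Combining (union): the 2 present regions are separate (no shared area or edge), so areas and boundary lengths simply add and each stays a separate island — area = 89.21 mm²; the cube at (4, 4.5) is absent (z outside [3, 6]); Taking the first minus the rest: none of the subtracted shapes is present at this height, so the result so far is unchanged — area = 89.21 mm². Checking containment: at z = 15.12 the cross-section extends beyond the z = 6.72 cross-section by about 16.40 mm².

part overhangs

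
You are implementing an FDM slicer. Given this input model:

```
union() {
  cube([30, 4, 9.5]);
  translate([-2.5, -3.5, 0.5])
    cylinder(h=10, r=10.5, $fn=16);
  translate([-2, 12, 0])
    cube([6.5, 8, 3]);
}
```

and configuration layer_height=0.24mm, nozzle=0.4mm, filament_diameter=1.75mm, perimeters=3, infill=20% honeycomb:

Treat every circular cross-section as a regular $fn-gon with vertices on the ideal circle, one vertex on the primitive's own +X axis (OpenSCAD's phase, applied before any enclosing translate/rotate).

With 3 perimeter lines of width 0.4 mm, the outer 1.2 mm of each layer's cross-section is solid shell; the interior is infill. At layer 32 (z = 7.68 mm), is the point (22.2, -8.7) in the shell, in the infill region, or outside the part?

outside

At z = 7.68 mm: the cube (footprint 30×4) is included at this height; the r=10.5 cylinder at (-2.5, -3.5) gives a regular 16-gon of circumradius 10.5 (constant along its height); the cube at (-2, 12) is absent (z outside [0, 3]); Merging all regions: the regions partially overlap (shared area 24.78 mm²), so overlapping operands fuse into one piece — 1 connected region. Overall, the cross-section is a single solid region. The nearest boundary edge runs (30.00, 0.00)→(7.30, 0.00); distance from the point to it = 8.70 mm. The point is not inside any of the regions above, so it lies outside the cross-section (8.70 mm from the nearest boundary).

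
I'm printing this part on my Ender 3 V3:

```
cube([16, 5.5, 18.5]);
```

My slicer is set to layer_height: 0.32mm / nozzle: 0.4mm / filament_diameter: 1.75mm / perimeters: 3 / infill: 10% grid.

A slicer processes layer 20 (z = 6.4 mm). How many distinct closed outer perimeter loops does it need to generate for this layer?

1

At z = 6.4 mm: the cube is present — its section is the full 16×5.5 rectangle. The result has 1 disconnected region.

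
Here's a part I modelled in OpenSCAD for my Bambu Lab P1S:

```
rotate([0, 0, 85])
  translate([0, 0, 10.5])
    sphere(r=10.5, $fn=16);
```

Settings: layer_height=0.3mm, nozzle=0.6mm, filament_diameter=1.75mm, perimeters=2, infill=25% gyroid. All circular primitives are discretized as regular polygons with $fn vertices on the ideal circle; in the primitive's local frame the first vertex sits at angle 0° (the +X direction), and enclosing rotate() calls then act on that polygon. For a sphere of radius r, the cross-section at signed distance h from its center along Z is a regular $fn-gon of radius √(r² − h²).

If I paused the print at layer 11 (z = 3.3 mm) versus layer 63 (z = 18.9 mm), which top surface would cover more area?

Layer 11 (z = 3.3): the sphere: section is a regular 16-gon, circumradius = √(r²−h²) = √(10.5²−7.2²) = 7.643 (area = (16/2)·7.643²·sin(360°/16) = 178.82 mm²); (rotated 85° about Z; rotation is an isometry so areas/perimeters/island counts are preserved). So its area = 178.82 mm². Layer 63 (z = 18.9): the r=10.5 sphere slices to a regular 16-gon of circumradius 6.300 (√(r²−h²) with h=8.4 from center) (area = (16/2)·6.300²·sin(360°/16) = 121.51 mm²); (whole slice rotated 85° about Z — lengths, areas and connectivity unchanged). So its area = 121.51 mm². Layer 11 is larger (178.82 vs 121.51 mm²).

layer 11 (z = 3.3 mm)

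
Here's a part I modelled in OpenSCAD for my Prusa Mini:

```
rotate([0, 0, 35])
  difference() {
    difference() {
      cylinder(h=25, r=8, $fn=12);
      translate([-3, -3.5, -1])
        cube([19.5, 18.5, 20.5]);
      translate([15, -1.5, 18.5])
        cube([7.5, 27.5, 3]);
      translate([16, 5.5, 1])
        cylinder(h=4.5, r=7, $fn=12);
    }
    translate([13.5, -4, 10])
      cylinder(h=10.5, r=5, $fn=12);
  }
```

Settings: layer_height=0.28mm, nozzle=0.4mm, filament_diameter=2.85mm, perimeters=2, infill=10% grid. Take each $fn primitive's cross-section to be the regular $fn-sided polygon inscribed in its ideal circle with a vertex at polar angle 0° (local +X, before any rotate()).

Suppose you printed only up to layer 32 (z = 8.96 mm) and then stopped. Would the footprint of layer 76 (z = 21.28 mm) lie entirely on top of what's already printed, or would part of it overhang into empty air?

part overhangs

Compare the two slices. At z = 8.96: the r=8 cylinder contributes a regular 12-gon of circumradius 8 (area = (12/2)·8.000²·sin(360°/12) = 192.00 mm²); the 19.5×18.5 cube at (-3, -3.5) contributes its full rectangle (area 360.75 mm²); the cube at (15, -1.5) does not reach this height (z outside [18.5, 21.5]); the cylinder at (16, 5.5) does not reach this height (z outside [1, 5.5]); Subtracting the remaining from the first: starting from the r=8 cylinder (192.00 mm²), the 19.5×18.5 cube at (-3, -3.5) partially overlaps it — only the 107.65 mm² overlap (of its 360.75 mm²) is removed, clipping the outline — area = 84.35 mm²; the cylinder at (13.5, -4) is not intersected at this z (z outside [10, 20.5]); Taking the first minus the rest: none of the subtracted shapes is present at this height, so the result so far is unchanged — area = 84.35 mm²; (rotated 35° about Z; rotation is an isometry so areas/perimeters/island counts are preserved). At z = 21.28: the r=8 cylinder gives a regular 12-gon of circumradius 8 (constant along its height) (area = (12/2)·8.000²·sin(360°/12) = 192.00 mm²); the cube at (-3, -3.5) is absent (z outside [-1, 19.5]); the cube at (15, -1.5) is present — its section is the full 7.5×27.5 rectangle (area 206.25 mm²); the cylinder at (16, 5.5) does not reach this height (z outside [1, 5.5]); After the difference (first − rest): starting from the r=8 cylinder (192.00 mm²), the 7.5×27.5 cube at (15, -1.5) misses the remaining region (no effect) — area = 192.00 mm²; the cylinder at (13.5, -4) is not intersected at this z (z outside [10, 20.5]); Subtracting the remaining from the first: none of the subtracted shapes is present at this height, so that combined region is unchanged — area = 192.00 mm²; (rotated 35° about Z; rotation is an isometry so areas/perimeters/island counts are preserved). Checking containment: at z = 21.28 the cross-section extends beyond the z = 8.96 cross-section by about 107.65 mm².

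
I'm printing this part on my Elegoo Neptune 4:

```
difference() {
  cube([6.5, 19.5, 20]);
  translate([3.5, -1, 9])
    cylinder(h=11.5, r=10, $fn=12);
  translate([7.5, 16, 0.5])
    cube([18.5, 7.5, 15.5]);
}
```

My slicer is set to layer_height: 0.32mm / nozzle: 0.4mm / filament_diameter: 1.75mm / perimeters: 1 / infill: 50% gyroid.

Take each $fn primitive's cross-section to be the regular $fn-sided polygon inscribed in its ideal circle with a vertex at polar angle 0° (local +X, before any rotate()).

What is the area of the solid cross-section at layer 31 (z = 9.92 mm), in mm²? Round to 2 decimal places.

71.10 mm²

At z = 9.92 mm: the 6.5×19.5 cube contributes its full rectangle (area 126.75 mm²); the cylinder at (3.5, -1): section is a regular 12-gon, circumradius r=10 (area = (12/2)·10.000²·sin(360°/12) = 300.00 mm²); the 18.5×7.5 cube at (7.5, 16) contributes its full rectangle (area 138.75 mm²); After the difference (first − rest): starting from the 6.5×19.5 cube (126.75 mm²), the r=10 cylinder at (3.5, -1) partially overlaps it — only the 55.65 mm² overlap (of its 300.00 mm²) is removed, clipping the outline; the 18.5×7.5 cube at (7.5, 16) misses the remaining region (no effect) — area = 71.10 mm². Overall, the cross-section is a single solid region. Net area = 71.10 mm².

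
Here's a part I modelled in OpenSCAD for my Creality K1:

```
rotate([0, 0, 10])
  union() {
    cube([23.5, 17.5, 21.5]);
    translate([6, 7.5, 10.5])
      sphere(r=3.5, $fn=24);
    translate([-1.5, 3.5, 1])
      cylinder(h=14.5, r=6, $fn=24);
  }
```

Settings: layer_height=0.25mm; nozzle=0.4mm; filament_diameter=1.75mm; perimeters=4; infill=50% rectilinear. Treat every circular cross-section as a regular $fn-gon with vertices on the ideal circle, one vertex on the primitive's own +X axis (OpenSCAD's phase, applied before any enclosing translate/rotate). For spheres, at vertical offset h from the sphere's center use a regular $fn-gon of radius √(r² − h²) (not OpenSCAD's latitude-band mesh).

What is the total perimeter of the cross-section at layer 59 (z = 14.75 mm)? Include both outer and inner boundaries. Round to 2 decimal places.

At z = 14.75 mm: the cube is present — its section is the full 23.5×17.5 rectangle (perimeter 82.00 mm); the sphere at (6, 7.5) is not intersected at this z (|z−center|=4.250 > r=3.5); the r=6 cylinder at (-1.5, 3.5) gives a regular 24-gon of circumradius 6 (constant along its height) (perimeter = 2·24·6.000·sin(180°/24) = 37.59 mm); Combining (union): the regions partially overlap (shared area 33.46 mm²), so the edge portions inside another operand are dropped and the merged outline is re-measured after clipping — boundary = 95.33 mm; (whole slice rotated 10° about Z — lengths, areas and connectivity unchanged). Overall, the cross-section is a single solid region. Total boundary length (outer) = 95.33 mm.

95.33 mm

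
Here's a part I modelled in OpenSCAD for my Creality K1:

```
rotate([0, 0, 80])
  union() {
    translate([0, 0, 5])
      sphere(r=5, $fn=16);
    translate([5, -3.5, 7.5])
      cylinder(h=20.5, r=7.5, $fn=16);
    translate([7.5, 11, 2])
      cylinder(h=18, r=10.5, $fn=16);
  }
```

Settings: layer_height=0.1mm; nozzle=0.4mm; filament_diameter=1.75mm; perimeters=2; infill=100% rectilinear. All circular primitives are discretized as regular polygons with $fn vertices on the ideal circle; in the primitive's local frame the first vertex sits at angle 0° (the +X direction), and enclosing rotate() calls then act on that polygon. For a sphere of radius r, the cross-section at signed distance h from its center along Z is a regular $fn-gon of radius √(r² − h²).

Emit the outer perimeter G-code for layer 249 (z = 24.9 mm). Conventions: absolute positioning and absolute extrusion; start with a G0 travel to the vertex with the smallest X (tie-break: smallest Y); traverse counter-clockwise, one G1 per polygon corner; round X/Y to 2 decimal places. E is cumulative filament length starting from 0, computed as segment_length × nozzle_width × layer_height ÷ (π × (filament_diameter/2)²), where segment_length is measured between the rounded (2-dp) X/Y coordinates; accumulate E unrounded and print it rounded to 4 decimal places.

At z = 24.9 mm: the sphere is absent (|z−center|=19.900 > r=5); the r=7.5 cylinder at (5, -3.5) gives a regular 16-gon of circumradius 7.5 (constant along its height); the cylinder at (7.5, 11) does not reach this height (z outside [2, 20]); Combining (union): only the r=7.5 cylinder at (5, -3.5) is present, so the union is just that shape — 1 connected region; (rotated 80° about Z; rotation is an isometry so areas/perimeters/island counts are preserved). The outline is a single polygon with 16 vertices. Extrusion per mm of travel: 0.4 × 0.1 / (π × 0.875²) = 0.016630. Accumulating E over each segment gives final E = 0.7787.

G0 X-3.07 Y5.62 Z24.90
G1 X-3.01 Y2.69 E0.0487
G1 X-1.83 Y0.01 E0.0974
G1 X0.29 Y-2.01 E0.1461
G1 X3.01 Y-3.07 E0.1947
G1 X5.94 Y-3.01 E0.2434
G1 X8.62 Y-1.83 E0.2921
G1 X10.64 Y0.29 E0.3408
G1 X11.70 Y3.01 E0.3894
G1 X11.64 Y5.94 E0.4381
G1 X10.46 Y8.62 E0.4868
G1 X8.34 Y10.64 E0.5355
G1 X5.62 Y11.70 E0.5840
G1 X2.69 Y11.64 E0.6328
G1 X0.01 Y10.46 E0.6815
G1 X-2.01 Y8.35 E0.7300
G1 X-3.07 Y5.62 E0.7787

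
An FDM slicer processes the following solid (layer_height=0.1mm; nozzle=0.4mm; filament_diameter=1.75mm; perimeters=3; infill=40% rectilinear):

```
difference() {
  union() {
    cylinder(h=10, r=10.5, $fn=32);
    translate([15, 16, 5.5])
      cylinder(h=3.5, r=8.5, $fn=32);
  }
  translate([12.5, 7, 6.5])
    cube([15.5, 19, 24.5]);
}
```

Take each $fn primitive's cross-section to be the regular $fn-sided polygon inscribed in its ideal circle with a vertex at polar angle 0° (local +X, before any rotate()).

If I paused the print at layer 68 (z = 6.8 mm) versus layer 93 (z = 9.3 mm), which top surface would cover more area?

Layer 68 (z = 6.8): the r=10.5 cylinder gives a regular 32-gon of circumradius 10.5 (constant along its height) (area = (32/2)·10.500²·sin(360°/32) = 344.14 mm²); the r=8.5 cylinder at (15, 16) gives a regular 32-gon of circumradius 8.5 (constant along its height) (area = (32/2)·8.500²·sin(360°/32) = 225.52 mm²); Taking the union: the 2 present regions are separate (no shared area or edge), so areas and boundary lengths simply add and each stays a separate island — area = 569.66 mm²; the cube at (12.5, 7) (footprint 15.5×19) is included at this height (area 294.50 mm²); After the difference (first − rest): starting from the result so far (569.66 mm²), the 15.5×19 cube at (12.5, 7) partially overlaps it — only the 154.50 mm² overlap (of its 294.50 mm²) is removed, clipping the outline — area = 415.16 mm². So its area = 415.16 mm². Layer 93 (z = 9.3): the r=10.5 cylinder gives a regular 32-gon of circumradius 10.5 (constant along its height) (area = (32/2)·10.500²·sin(360°/32) = 344.14 mm²); the cylinder at (15, 16) is absent (z outside [5.5, 9]); Combining (union): only the r=10.5 cylinder is present, so the union is just that shape — area = 344.14 mm²; the cube at (12.5, 7) (footprint 15.5×19) is included at this height (area 294.50 mm²); Taking the first minus the rest: starting from that combined region (344.14 mm²), the 15.5×19 cube at (12.5, 7) misses the remaining region (no effect) — area = 344.14 mm². So its area = 344.14 mm². Layer 68 is larger (415.16 vs 344.14 mm²).

layer 68 (z = 6.8 mm)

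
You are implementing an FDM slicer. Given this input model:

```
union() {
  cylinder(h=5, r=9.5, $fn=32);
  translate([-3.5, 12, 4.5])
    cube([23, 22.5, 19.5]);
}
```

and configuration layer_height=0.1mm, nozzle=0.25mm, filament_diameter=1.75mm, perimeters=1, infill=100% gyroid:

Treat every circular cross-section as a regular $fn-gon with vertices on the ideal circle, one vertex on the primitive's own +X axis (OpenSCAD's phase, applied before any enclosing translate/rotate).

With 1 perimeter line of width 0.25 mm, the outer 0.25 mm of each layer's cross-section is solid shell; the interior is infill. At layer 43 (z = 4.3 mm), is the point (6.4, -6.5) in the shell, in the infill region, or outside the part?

infill

At z = 4.3 mm: the r=9.5 cylinder contributes a regular 32-gon of circumradius 9.5; the cube at (-3.5, 12) is not intersected at this z (z outside [4.5, 24]); Combining (union): only the r=9.5 cylinder is present, so the union is just that shape — 1 connected region. Overall, the cross-section is a single solid region. The nearest boundary edge runs (5.28, -7.90)→(6.72, -6.72); distance from the point to it = 0.37 mm. The point is inside the cross-section and 0.37 mm from the nearest boundary — more than the 0.25 mm shell width (1 × 0.25), so it's in the infill interior.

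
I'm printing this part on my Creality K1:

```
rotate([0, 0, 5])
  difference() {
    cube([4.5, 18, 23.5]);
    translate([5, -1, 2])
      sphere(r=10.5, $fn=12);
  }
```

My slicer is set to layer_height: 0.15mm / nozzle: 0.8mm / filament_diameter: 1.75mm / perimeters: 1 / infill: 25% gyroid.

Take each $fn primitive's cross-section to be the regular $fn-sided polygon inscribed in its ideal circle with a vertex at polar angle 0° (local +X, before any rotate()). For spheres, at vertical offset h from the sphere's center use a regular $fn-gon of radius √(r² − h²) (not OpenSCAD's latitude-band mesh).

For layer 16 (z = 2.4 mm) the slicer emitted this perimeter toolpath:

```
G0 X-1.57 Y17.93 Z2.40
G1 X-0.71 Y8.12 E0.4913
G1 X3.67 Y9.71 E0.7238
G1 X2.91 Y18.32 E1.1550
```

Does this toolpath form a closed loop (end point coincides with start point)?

no

Start point (G0): (-1.57, 17.93). End point (last G1): the path does not return to the start — open.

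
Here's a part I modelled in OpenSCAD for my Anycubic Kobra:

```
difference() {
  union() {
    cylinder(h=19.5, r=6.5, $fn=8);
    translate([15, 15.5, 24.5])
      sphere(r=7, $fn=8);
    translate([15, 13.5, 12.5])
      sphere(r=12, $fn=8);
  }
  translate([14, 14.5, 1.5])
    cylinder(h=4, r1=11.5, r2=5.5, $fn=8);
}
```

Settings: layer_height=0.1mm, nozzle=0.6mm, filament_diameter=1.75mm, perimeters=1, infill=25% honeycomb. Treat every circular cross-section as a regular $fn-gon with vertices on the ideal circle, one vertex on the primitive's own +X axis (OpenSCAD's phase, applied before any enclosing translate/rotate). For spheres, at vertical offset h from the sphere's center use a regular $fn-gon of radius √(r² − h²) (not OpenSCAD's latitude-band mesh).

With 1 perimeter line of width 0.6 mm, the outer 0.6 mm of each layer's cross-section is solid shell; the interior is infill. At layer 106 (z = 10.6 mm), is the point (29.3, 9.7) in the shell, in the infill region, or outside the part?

At z = 10.6 mm: the r=6.5 cylinder contributes a regular 8-gon of circumradius 6.5; the sphere at (15, 15.5) does not reach this height (|z−center|=13.900 > r=7); the sphere at (15, 13.5): section is a regular 8-gon, circumradius = √(r²−h²) = √(12²−1.9²) = 11.849; Taking the union: the 2 present regions are separate (no shared area or edge), so areas and boundary lengths simply add and each stays a separate island — 2 connected regions; the cone at (14, 14.5) is not intersected at this z (z outside [1.5, 5.5]); Taking the first minus the rest: none of the subtracted shapes is present at this height, so that combined region is unchanged — 2 connected regions. Overall, the cross-section has 2 separate islands. The nearest boundary edge runs (26.85, 13.50)→(23.38, 5.12); distance from the point to it = 3.72 mm. The point is not inside any of the regions above, so it lies outside the cross-section (3.72 mm from the nearest boundary).

outside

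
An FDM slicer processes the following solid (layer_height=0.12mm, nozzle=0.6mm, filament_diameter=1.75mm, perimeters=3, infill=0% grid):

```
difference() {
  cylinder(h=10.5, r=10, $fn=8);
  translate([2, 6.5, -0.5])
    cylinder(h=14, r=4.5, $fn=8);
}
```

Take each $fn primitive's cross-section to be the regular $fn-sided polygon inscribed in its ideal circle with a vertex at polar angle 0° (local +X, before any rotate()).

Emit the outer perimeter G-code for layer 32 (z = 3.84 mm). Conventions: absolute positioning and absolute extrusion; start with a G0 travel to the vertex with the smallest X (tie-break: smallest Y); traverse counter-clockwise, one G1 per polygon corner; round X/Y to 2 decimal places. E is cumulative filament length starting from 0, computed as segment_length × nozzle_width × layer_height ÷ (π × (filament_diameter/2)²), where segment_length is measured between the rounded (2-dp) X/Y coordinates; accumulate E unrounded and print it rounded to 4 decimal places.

G0 X-10.00 Y0.00 Z3.84
G1 X-7.07 Y-7.07 E0.2291
G1 X0.00 Y-10.00 E0.4582
G1 X7.07 Y-7.07 E0.6873
G1 X10.00 Y0.00 E0.9164
G1 X7.07 Y7.07 E1.1454
G1 X6.10 Y7.47 E1.1769
G1 X6.50 Y6.50 E1.2083
G1 X5.18 Y3.32 E1.3113
G1 X2.00 Y2.00 E1.4144
G1 X-1.18 Y3.32 E1.5175
G1 X-2.50 Y6.50 E1.6205
G1 X-1.27 Y9.47 E1.7167
G1 X-7.07 Y7.07 E1.9046
G1 X-10.00 Y0.00 E2.1337

At z = 3.84 mm: the r=10 cylinder gives a regular 8-gon of circumradius 10 (constant along its height); the r=4.5 cylinder at (2, 6.5) contributes a regular 8-gon of circumradius 4.5; After the difference (first − rest): starting from the r=10 cylinder, the r=4.5 cylinder at (2, 6.5) partially overlaps it — only the 48.41 mm² overlap (of its 57.28 mm²) is removed, clipping the outline — 1 connected region. The outline is a single polygon with 14 vertices. Extrusion per mm of travel: 0.6 × 0.12 / (π × 0.875²) = 0.029934. Accumulating E over each segment gives final E = 2.1337.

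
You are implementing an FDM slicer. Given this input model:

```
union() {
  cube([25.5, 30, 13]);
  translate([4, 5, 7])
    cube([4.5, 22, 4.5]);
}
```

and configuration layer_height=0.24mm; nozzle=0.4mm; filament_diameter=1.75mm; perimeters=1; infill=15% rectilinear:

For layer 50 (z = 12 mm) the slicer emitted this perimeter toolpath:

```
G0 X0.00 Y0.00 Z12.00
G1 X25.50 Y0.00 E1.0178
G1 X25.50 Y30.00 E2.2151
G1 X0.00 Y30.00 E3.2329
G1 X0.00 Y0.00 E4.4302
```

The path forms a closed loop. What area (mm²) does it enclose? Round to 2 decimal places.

765.00 mm²

Apply the shoelace formula to the sequence of (X, Y) vertices; enclosed area = 765.00 mm².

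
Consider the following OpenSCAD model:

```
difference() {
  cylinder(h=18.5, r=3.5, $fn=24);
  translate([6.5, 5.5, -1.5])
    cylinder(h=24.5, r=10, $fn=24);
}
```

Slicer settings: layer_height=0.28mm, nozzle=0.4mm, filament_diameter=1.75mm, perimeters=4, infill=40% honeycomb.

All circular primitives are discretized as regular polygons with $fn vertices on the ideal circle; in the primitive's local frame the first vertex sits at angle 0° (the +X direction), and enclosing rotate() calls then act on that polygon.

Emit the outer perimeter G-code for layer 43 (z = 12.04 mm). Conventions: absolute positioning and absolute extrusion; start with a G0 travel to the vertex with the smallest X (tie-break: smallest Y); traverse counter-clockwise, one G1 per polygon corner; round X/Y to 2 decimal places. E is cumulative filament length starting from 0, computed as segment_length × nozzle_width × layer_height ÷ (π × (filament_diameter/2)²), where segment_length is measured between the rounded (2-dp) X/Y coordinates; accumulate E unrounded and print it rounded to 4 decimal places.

G0 X-3.50 Y0.00 Z12.04
G1 X-3.38 Y-0.91 E0.0427
G1 X-3.03 Y-1.75 E0.0851
G1 X-2.47 Y-2.47 E0.1276
G1 X-1.75 Y-3.03 E0.1701
G1 X-0.91 Y-3.38 E0.2124
G1 X0.00 Y-3.50 E0.2552
G1 X0.91 Y-3.38 E0.2979
G1 X1.48 Y-3.14 E0.3267
G1 X-0.57 Y-1.57 E0.4469
G1 X-2.16 Y0.50 E0.5685
G1 X-2.80 Y2.05 E0.6466
G1 X-3.03 Y1.75 E0.6642
G1 X-3.38 Y0.91 E0.7065
G1 X-3.50 Y0.00 E0.7493

At z = 12.04 mm: the cylinder: section is a regular 24-gon, circumradius r=3.5; the r=10 cylinder at (6.5, 5.5) contributes a regular 24-gon of circumradius 10; After the difference (first − rest): starting from the r=3.5 cylinder, the r=10 cylinder at (6.5, 5.5) partially overlaps it — only the 27.46 mm² overlap (of its 310.58 mm²) is removed, clipping the outline — 1 connected region. The outline is a single polygon with 14 vertices. Extrusion per mm of travel: 0.4 × 0.28 / (π × 0.875²) = 0.046564. Accumulating E over each segment gives final E = 0.7493.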